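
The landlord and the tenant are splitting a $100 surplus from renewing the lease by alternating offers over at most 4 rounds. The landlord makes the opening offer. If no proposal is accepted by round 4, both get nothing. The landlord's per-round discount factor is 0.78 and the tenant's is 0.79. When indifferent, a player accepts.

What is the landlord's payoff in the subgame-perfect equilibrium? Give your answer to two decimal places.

Work backward from the last round.
Round 4 (the tenant proposes): rejection yields 0 for the landlord; the tenant offers 0 and keeps 100.
Round 3 (the landlord proposes): the tenant can get 100 next round, worth 0.79 × 100 = 79 now; the landlord offers that and keeps 21.
Round 2 (the tenant proposes): the landlord can get 21 next round, worth 0.78 × 21 = 16.38 now, so the tenant offers 16.38, keeping 83.62.
Round 1 (the landlord proposes): the tenant can get 83.62 next round, worth 0.79 × 83.62 = 66.0598 now. The landlord offers 66.0598 and keeps 100 − 66.0598 = 33.9402.

33.94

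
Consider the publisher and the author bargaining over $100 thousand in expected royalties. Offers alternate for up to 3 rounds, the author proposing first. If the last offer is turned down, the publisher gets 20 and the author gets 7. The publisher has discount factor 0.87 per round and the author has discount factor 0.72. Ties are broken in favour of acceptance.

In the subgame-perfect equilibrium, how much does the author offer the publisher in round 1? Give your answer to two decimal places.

Round 3 (the author proposes): the publisher gets 20 if talks fail, so the author offers 20 and keeps 80.
Round 2 (the publisher proposes): the author can get 80 next round, worth 0.72 × 80 = 57.6 now; the publisher offers that and keeps 42.4.
Round 1 (the author proposes): the publisher can get 42.4 next round, worth 0.87 × 42.4 = 36.888 now; the author offers that and keeps 63.112.

36.89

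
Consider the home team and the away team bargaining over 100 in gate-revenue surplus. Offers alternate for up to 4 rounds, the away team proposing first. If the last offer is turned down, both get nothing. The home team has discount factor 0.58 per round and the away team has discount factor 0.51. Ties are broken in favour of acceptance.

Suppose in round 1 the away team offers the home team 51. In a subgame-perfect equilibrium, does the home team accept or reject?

Accept

Round 4 (the home team proposes): rejection yields 0 for the away team; the home team offers 0 and keeps 100.
Round 3 (the away team proposes): the home team can get 100 next round, worth 0.58 × 100 = 58 now; the away team offers that and keeps 42.
Round 2 (the home team proposes): the away team can get 42 next round, worth 0.51 × 42 = 21.42 now; the home team offers that and keeps 78.58.
So by rejecting in round 1, the home team gets 78.58 next round, worth 0.58 × 78.58 = 45.5764 now.
Offer 51 ≥ 45.5764, so the home team accepts.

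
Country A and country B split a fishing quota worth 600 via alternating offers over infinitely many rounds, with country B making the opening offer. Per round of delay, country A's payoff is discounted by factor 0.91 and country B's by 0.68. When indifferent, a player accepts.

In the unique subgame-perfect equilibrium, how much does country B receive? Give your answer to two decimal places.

Let x be country B's share when country B proposes and y be country A's share when country A proposes.
Country A accepts iff offered ≥ 0.91·y, so x = 600 − 0.91y. Symmetrically y = 600 − 0.68x.
Substituting: x = 600 − 0.91(600 − 0.68x), giving x(1 − 0.68·0.91) = 600(1 − 0.91).
So x = 600 × 0.09 / 0.3812 ≈ 141.6579, and country A receives 600 − x ≈ 458.3421.

141.66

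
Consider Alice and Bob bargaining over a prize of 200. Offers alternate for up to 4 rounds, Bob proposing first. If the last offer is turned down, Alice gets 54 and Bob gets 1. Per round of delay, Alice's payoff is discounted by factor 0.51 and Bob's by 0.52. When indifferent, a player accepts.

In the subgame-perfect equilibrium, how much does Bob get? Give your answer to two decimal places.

124.12

Round 4 (Alice proposes): Bob gets 1 if talks fail, so Alice offers 1 and keeps 199.
Round 3 (Bob proposes): Alice can get 199 next round, worth 0.51 × 199 = 101.49 now, so Bob offers 101.49, keeping 98.51.
Round 2 (Alice proposes): Bob can get 98.51 next round, worth 0.52 × 98.51 = 51.2252 now, so Alice offers 51.2252, keeping 148.7748.
Round 1 (Bob proposes): Alice can get 148.7748 next round, worth 0.51 × 148.7748 = 75.875148 now. Bob offers 75.875148 and keeps 200 − 75.875148 = 124.124852.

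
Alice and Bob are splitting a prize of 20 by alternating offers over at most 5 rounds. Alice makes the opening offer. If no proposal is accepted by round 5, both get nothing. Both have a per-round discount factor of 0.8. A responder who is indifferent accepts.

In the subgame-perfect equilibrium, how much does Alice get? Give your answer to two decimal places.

Round 5 (Alice proposes): rejection yields 0 for Bob; Alice offers 0 and keeps 20.
Round 4 (Bob proposes): Alice can get 20 next round, worth 0.8 × 20 = 16 now. Bob offers 16 and keeps 20 − 16 = 4.
Round 3 (Alice proposes): Bob can get 4 next round, worth 0.8 × 4 = 3.2 now; Alice offers that and keeps 16.8.
Round 2 (Bob proposes): Alice can get 16.8 next round, worth 0.8 × 16.8 = 13.44 now; Bob offers that and keeps 6.56.
Round 1 (Alice proposes): Bob can get 6.56 next round, worth 0.8 × 6.56 = 5.248 now, so Alice offers 5.248, keeping 14.752.

14.75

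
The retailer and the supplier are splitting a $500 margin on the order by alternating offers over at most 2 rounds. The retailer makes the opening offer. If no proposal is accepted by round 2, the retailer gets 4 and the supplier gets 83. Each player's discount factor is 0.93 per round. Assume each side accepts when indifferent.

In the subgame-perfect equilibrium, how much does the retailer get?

38.72

Round 2 (the supplier proposes): the retailer gets 4 if talks fail, so the supplier offers 4 and keeps 496.
Round 1 (the retailer proposes): the supplier can get 496 next round, worth 0.93 × 496 = 461.28 now. The retailer offers 461.28 and keeps 500 − 461.28 = 38.72.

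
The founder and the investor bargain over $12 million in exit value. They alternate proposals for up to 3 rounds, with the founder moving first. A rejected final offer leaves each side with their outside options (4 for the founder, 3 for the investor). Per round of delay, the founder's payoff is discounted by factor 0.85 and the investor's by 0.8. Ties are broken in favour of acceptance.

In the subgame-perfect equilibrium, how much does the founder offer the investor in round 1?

3.48

Solve by backward induction from round 3.
Round 3 (the founder proposes): the investor gets 3 if talks fail, so the founder offers 3 and keeps 9.
Round 2 (the investor proposes): the founder can get 9 next round, worth 0.85 × 9 = 7.65 now, so the investor offers 7.65, keeping 4.35.
Round 1 (the founder proposes): the investor can get 4.35 next round, worth 0.8 × 4.35 = 3.48 now; the founder offers that and keeps 8.52.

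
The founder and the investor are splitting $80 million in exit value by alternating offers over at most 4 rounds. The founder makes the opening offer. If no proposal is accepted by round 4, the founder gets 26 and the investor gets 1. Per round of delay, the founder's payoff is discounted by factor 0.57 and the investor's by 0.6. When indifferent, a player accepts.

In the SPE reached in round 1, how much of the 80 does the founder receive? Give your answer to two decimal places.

48.28

Solve by backward induction from round 4.
Round 4 (the investor proposes): the founder gets 26 if talks fail, so the investor offers 26 and keeps 54.
Round 3 (the founder proposes): the investor can get 54 next round, worth 0.6 × 54 = 32.4 now; the founder offers that and keeps 47.6.
Round 2 (the investor proposes): the founder can get 47.6 next round, worth 0.57 × 47.6 = 27.132 now, so the investor offers 27.132, keeping 52.868.
Round 1 (the founder proposes): the investor can get 52.868 next round, worth 0.6 × 52.868 = 31.7208 now, so the founder offers 31.7208, keeping 48.2792.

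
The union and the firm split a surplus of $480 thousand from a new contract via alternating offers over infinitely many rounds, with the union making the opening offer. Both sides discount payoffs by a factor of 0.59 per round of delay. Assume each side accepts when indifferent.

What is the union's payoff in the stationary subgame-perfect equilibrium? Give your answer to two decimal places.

When the union proposes, the firm accepts any offer worth at least 0.59 times what the firm would get by proposing next round; and vice versa.
This gives x = 480 − 0.59y and y = 480 − 0.59x, where x and y are each side's share when it proposes.
Hence (1 − 0.59·0.59)x = 480(1 − 0.59), i.e. 0.6519·x = 196.8.
x ≈ 301.8868; the firm's share is 480 − x ≈ 178.1132.

301.89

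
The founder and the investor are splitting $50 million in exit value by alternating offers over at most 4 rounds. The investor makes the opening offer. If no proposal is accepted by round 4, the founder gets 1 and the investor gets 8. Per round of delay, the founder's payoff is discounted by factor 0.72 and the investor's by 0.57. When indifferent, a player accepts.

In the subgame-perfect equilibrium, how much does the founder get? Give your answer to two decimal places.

Round 4 (the founder proposes): the investor gets 8 if talks fail, so the founder offers 8 and keeps 42.
Round 3 (the investor proposes): the founder can get 42 next round, worth 0.72 × 42 = 30.24 now, so the investor offers 30.24, keeping 19.76.
Round 2 (the founder proposes): the investor can get 19.76 next round, worth 0.57 × 19.76 = 11.2632 now; the founder offers that and keeps 38.7368.
Round 1 (the investor proposes): the founder can get 38.7368 next round, worth 0.72 × 38.7368 = 27.890496 now. The investor offers 27.890496 and keeps 50 − 27.890496 = 22.109504.

27.89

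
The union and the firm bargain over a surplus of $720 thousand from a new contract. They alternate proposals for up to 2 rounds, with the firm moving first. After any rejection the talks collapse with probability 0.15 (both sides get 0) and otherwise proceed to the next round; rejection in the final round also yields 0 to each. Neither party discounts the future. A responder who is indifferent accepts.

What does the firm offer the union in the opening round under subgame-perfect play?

Round 2 (the union proposes): rejection yields 0 for the firm; the union offers 0 and keeps 720.
Round 1 (the firm proposes): rejecting gives the union an expected 0.85 × 720 = 612, so the firm offers 612, keeping 108.

612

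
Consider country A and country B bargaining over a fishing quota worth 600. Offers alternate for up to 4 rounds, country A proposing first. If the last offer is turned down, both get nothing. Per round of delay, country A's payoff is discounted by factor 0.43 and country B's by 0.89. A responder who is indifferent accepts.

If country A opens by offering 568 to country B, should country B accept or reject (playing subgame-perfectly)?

Accept

Round 4 (country B proposes): country A will accept anything ≥ 0, so country B offers 0 and keeps 600.
Round 3 (country A proposes): country B can get 600 next round, worth 0.89 × 600 = 534 now; country A offers that and keeps 66.
Round 2 (country B proposes): country A can get 66 next round, worth 0.43 × 66 = 28.38 now. Country B offers 28.38 and keeps 600 − 28.38 = 571.62.
So by rejecting in round 1, country B gets 571.62 next round, worth 0.89 × 571.62 = 508.7418 now.
Offer 568 ≥ 508.7418, so country B accepts.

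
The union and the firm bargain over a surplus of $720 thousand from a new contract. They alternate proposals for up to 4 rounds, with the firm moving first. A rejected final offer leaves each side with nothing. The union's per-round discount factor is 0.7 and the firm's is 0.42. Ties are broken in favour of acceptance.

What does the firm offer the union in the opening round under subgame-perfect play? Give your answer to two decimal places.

440.50

Work backward from the last round.
Round 4 (the union proposes): the firm will accept anything ≥ 0, so the union offers 0 and keeps 720.
Round 3 (the firm proposes): the union can get 720 next round, worth 0.7 × 720 = 504 now. The firm offers 504 and keeps 720 − 504 = 216.
Round 2 (the union proposes): the firm can get 216 next round, worth 0.42 × 216 = 90.72 now. The union offers 90.72 and keeps 720 − 90.72 = 629.28.
Round 1 (the firm proposes): the union can get 629.28 next round, worth 0.7 × 629.28 = 440.496 now, so the firm offers 440.496, keeping 279.504.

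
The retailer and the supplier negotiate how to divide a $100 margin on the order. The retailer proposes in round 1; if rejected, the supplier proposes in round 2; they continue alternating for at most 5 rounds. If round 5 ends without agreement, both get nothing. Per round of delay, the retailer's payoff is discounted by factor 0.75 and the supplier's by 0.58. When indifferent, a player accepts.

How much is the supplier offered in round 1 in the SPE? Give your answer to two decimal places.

20.81

Round 5 (the retailer proposes): the supplier will accept anything ≥ 0, so the retailer offers 0 and keeps 100.
Round 4 (the supplier proposes): the retailer can get 100 next round, worth 0.75 × 100 = 75 now; the supplier offers that and keeps 25.
Round 3 (the retailer proposes): the supplier can get 25 next round, worth 0.58 × 25 = 14.5 now, so the retailer offers 14.5, keeping 85.5.
Round 2 (the supplier proposes): the retailer can get 85.5 next round, worth 0.75 × 85.5 = 64.125 now; the supplier offers that and keeps 35.875.
Round 1 (the retailer proposes): the supplier can get 35.875 next round, worth 0.58 × 35.875 = 20.8075 now. The retailer offers 20.8075 and keeps 100 − 20.8075 = 79.1925.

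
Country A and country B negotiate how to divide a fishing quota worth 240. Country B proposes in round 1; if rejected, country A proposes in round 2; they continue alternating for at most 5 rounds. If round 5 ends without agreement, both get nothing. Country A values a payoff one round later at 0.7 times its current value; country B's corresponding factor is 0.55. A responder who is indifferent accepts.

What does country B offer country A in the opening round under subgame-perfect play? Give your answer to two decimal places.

Round 5 (country B proposes): rejection yields 0 for country A; country B offers 0 and keeps 240.
Round 4 (country A proposes): country B can get 240 next round, worth 0.55 × 240 = 132 now; country A offers that and keeps 108.
Round 3 (country B proposes): country A can get 108 next round, worth 0.7 × 108 = 75.6 now; country B offers that and keeps 164.4.
Round 2 (country A proposes): country B can get 164.4 next round, worth 0.55 × 164.4 = 90.42 now; country A offers that and keeps 149.58.
Round 1 (country B proposes): country A can get 149.58 next round, worth 0.7 × 149.58 = 104.706 now, so country B offers 104.706, keeping 135.294.

104.71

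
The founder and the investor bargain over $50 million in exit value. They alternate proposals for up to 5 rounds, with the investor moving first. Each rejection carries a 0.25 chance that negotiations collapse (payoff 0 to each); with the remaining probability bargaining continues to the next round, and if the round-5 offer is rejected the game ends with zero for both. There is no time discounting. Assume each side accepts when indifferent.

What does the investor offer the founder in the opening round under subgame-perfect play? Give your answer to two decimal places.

14.65

Round 5 (the investor proposes): rejection yields 0 for the founder; the investor offers 0 and keeps 50.
Round 4 (the founder proposes): rejecting gives the investor an expected 0.75 × 50 = 37.5. The founder offers 37.5 and keeps 50 − 37.5 = 12.5.
Round 3 (the investor proposes): rejecting gives the founder an expected 0.75 × 12.5 = 9.375; the investor offers that and keeps 40.625.
Round 2 (the founder proposes): rejecting gives the investor an expected 0.75 × 40.625 = 30.46875; the founder offers that and keeps 19.53125.
Round 1 (the investor proposes): rejecting gives the founder an expected 0.75 × 19.53125 = 14.6484375; the investor offers that and keeps 35.3515625.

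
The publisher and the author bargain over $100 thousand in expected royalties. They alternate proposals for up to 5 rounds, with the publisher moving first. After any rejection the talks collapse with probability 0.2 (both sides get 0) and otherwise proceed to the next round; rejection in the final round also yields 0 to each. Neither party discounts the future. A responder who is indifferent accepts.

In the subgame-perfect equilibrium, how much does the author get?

26.24

Round 5 (the publisher proposes): the author will accept anything ≥ 0, so the publisher offers 0 and keeps 100.
Round 4 (the author proposes): rejecting gives the publisher an expected 0.8 × 100 = 80. The author offers 80 and keeps 100 − 80 = 20.
Round 3 (the publisher proposes): rejecting gives the author an expected 0.8 × 20 = 16; the publisher offers that and keeps 84.
Round 2 (the author proposes): rejecting gives the publisher an expected 0.8 × 84 = 67.2; the author offers that and keeps 32.8.
Round 1 (the publisher proposes): rejecting gives the author an expected 0.8 × 32.8 = 26.24; the publisher offers that and keeps 73.76.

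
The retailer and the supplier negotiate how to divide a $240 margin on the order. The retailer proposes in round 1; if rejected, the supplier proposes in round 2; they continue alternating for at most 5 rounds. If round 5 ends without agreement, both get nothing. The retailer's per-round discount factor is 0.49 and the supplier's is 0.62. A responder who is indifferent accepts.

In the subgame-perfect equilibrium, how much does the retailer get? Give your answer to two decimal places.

141.06

Solve by backward induction from round 5.
Round 5 (the retailer proposes): rejection yields 0 for the supplier; the retailer offers 0 and keeps 240.
Round 4 (the supplier proposes): the retailer can get 240 next round, worth 0.49 × 240 = 117.6 now; the supplier offers that and keeps 122.4.
Round 3 (the retailer proposes): the supplier can get 122.4 next round, worth 0.62 × 122.4 = 75.888 now; the retailer offers that and keeps 164.112.
Round 2 (the supplier proposes): the retailer can get 164.112 next round, worth 0.49 × 164.112 = 80.41488 now; the supplier offers that and keeps 159.58512.
Round 1 (the retailer proposes): the supplier can get 159.58512 next round, worth 0.62 × 159.58512 = 98.9427744 now, so the retailer offers 98.9427744, keeping 141.0572256.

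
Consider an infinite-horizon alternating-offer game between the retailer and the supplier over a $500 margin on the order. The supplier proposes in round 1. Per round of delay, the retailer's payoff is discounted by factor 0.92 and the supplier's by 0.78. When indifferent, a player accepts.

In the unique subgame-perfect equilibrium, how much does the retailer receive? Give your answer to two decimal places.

358.36

When the supplier proposes, the retailer accepts any offer worth at least 0.92 times what the retailer would get by proposing next round; and vice versa.
This gives x = 500 − 0.92y and y = 500 − 0.78x, where x and y are each side's share when it proposes.
Hence (1 − 0.92·0.78)x = 500(1 − 0.92), i.e. 0.2824·x = 40.
x ≈ 141.6431; the retailer's share is 500 − x ≈ 358.3569.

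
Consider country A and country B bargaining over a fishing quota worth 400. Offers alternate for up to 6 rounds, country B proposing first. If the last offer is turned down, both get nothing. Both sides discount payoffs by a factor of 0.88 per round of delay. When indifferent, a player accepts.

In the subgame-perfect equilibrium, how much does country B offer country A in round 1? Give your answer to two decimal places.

286.04

Work backward from the last round.
Round 6 (country A proposes): country B will accept anything ≥ 0, so country A offers 0 and keeps 400.
Round 5 (country B proposes): country A can get 400 next round, worth 0.88 × 400 = 352 now. Country B offers 352 and keeps 400 − 352 = 48.
Round 4 (country A proposes): country B can get 48 next round, worth 0.88 × 48 = 42.24 now; country A offers that and keeps 357.76.
Round 3 (country B proposes): country A can get 357.76 next round, worth 0.88 × 357.76 = 314.8288 now. Country B offers 314.8288 and keeps 400 − 314.8288 = 85.1712.
Round 2 (country A proposes): country B can get 85.1712 next round, worth 0.88 × 85.1712 = 74.950656 now. Country A offers 74.950656 and keeps 400 − 74.950656 = 325.049344.
Round 1 (country B proposes): country A can get 325.049344 next round, worth 0.88 × 325.049344 = 286.04342272 now; country B offers that and keeps 113.95657728.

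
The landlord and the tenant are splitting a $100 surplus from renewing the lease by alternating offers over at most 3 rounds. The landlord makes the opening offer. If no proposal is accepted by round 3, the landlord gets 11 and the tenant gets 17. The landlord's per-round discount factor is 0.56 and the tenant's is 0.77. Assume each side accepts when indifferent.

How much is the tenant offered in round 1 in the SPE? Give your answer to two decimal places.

41.21

Round 3 (the landlord proposes): the tenant gets 17 if talks fail, so the landlord offers 17 and keeps 83.
Round 2 (the tenant proposes): the landlord can get 83 next round, worth 0.56 × 83 = 46.48 now. The tenant offers 46.48 and keeps 100 − 46.48 = 53.52.
Round 1 (the landlord proposes): the tenant can get 53.52 next round, worth 0.77 × 53.52 = 41.2104 now. The landlord offers 41.2104 and keeps 100 − 41.2104 = 58.7896.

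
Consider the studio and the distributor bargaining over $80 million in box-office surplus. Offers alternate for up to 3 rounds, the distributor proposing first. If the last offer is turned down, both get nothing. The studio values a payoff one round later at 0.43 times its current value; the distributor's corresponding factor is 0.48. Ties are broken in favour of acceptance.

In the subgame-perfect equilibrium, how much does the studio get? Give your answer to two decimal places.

By backward induction:
Round 3 (the distributor proposes): the studio will accept anything ≥ 0, so the distributor offers 0 and keeps 80.
Round 2 (the studio proposes): the distributor can get 80 next round, worth 0.48 × 80 = 38.4 now, so the studio offers 38.4, keeping 41.6.
Round 1 (the distributor proposes): the studio can get 41.6 next round, worth 0.43 × 41.6 = 17.888 now. The distributor offers 17.888 and keeps 80 − 17.888 = 62.112.

17.89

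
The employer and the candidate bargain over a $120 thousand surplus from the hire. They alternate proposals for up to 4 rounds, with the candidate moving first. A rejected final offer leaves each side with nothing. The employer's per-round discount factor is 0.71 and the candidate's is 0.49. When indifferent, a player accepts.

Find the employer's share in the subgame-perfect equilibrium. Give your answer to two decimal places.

Solve by backward induction from round 4.
Round 4 (the employer proposes): the candidate will accept anything ≥ 0, so the employer offers 0 and keeps 120.
Round 3 (the candidate proposes): the employer can get 120 next round, worth 0.71 × 120 = 85.2 now; the candidate offers that and keeps 34.8.
Round 2 (the employer proposes): the candidate can get 34.8 next round, worth 0.49 × 34.8 = 17.052 now. The employer offers 17.052 and keeps 120 − 17.052 = 102.948.
Round 1 (the candidate proposes): the employer can get 102.948 next round, worth 0.71 × 102.948 = 73.09308 now. The candidate offers 73.09308 and keeps 120 − 73.09308 = 46.90692.

73.09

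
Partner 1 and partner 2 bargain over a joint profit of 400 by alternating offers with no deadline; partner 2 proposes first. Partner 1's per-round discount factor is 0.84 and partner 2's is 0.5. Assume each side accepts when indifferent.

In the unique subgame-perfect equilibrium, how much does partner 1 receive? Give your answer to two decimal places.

In a stationary SPE each proposer offers the other exactly their discounted continuation value.
If partner 2 keeps x when proposing and partner 1 keeps y when proposing, then x = 400 − 0.84y and y = 400 − 0.5x.
Solving: x = 400(1 − 0.84) / (1 − 0.5·0.84) = 64 / 0.58 ≈ 110.3448.
Partner 1 gets 400 − 110.3448 ≈ 289.6552.

289.66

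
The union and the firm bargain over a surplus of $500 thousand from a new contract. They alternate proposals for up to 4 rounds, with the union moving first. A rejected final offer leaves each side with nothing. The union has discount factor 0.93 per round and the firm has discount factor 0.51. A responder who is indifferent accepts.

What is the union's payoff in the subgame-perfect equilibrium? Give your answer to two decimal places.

By backward induction:
Round 4 (the firm proposes): rejection yields 0 for the union; the firm offers 0 and keeps 500.
Round 3 (the union proposes): the firm can get 500 next round, worth 0.51 × 500 = 255 now, so the union offers 255, keeping 245.
Round 2 (the firm proposes): the union can get 245 next round, worth 0.93 × 245 = 227.85 now. The firm offers 227.85 and keeps 500 − 227.85 = 272.15.
Round 1 (the union proposes): the firm can get 272.15 next round, worth 0.51 × 272.15 = 138.7965 now. The union offers 138.7965 and keeps 500 − 138.7965 = 361.2035.

361.20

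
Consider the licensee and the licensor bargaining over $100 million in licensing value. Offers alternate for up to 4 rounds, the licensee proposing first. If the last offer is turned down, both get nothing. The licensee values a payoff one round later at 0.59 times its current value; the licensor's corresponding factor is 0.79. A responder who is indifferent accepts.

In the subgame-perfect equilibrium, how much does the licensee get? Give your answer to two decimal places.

30.79

Round 4 (the licensor proposes): rejection yields 0 for the licensee; the licensor offers 0 and keeps 100.
Round 3 (the licensee proposes): the licensor can get 100 next round, worth 0.79 × 100 = 79 now; the licensee offers that and keeps 21.
Round 2 (the licensor proposes): the licensee can get 21 next round, worth 0.59 × 21 = 12.39 now. The licensor offers 12.39 and keeps 100 − 12.39 = 87.61.
Round 1 (the licensee proposes): the licensor can get 87.61 next round, worth 0.79 × 87.61 = 69.2119 now; the licensee offers that and keeps 30.7881.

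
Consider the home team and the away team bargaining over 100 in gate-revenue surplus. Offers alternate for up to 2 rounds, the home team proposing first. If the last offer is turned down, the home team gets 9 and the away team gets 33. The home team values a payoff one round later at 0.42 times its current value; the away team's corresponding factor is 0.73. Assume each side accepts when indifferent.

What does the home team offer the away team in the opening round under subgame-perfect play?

66.43

Round 2 (the away team proposes): the home team gets 9 if talks fail, so the away team offers 9 and keeps 91.
Round 1 (the home team proposes): the away team can get 91 next round, worth 0.73 × 91 = 66.43 now. The home team offers 66.43 and keeps 100 − 66.43 = 33.57.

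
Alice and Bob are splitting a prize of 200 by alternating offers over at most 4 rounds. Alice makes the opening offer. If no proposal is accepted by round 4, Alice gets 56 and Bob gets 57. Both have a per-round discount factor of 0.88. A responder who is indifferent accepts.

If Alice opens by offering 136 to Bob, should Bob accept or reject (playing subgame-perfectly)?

Round 4 (Bob proposes): Alice gets 56 if talks fail, so Bob offers 56 and keeps 144.
Round 3 (Alice proposes): Bob can get 144 next round, worth 0.88 × 144 = 126.72 now. Alice offers 126.72 and keeps 200 − 126.72 = 73.28.
Round 2 (Bob proposes): Alice can get 73.28 next round, worth 0.88 × 73.28 = 64.4864 now, so Bob offers 64.4864, keeping 135.5136.
So by rejecting in round 1, Bob gets 135.5136 next round, worth 0.88 × 135.5136 = 119.251968 now.
Offer 136 ≥ 119.251968, so Bob accepts.

Accept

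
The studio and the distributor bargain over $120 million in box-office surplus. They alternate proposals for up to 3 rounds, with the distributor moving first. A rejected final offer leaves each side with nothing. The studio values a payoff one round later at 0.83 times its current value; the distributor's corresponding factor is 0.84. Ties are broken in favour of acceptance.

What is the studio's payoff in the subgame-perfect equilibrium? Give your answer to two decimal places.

15.94

Round 3 (the distributor proposes): rejection yields 0 for the studio; the distributor offers 0 and keeps 120.
Round 2 (the studio proposes): the distributor can get 120 next round, worth 0.84 × 120 = 100.8 now. The studio offers 100.8 and keeps 120 − 100.8 = 19.2.
Round 1 (the distributor proposes): the studio can get 19.2 next round, worth 0.83 × 19.2 = 15.936 now. The distributor offers 15.936 and keeps 120 − 15.936 = 104.064.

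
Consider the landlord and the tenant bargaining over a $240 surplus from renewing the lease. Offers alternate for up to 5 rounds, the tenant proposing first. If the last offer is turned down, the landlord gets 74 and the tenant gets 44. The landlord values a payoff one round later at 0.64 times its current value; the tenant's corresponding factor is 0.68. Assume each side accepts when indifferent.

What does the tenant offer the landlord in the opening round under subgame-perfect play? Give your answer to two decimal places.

84.56

By backward induction:
Round 5 (the tenant proposes): the landlord gets 74 if talks fail, so the tenant offers 74 and keeps 166.
Round 4 (the landlord proposes): the tenant can get 166 next round, worth 0.68 × 166 = 112.88 now, so the landlord offers 112.88, keeping 127.12.
Round 3 (the tenant proposes): the landlord can get 127.12 next round, worth 0.64 × 127.12 = 81.3568 now. The tenant offers 81.3568 and keeps 240 − 81.3568 = 158.6432.
Round 2 (the landlord proposes): the tenant can get 158.6432 next round, worth 0.68 × 158.6432 = 107.877376 now; the landlord offers that and keeps 132.122624.
Round 1 (the tenant proposes): the landlord can get 132.122624 next round, worth 0.64 × 132.122624 = 84.55847936 now; the tenant offers that and keeps 155.44152064.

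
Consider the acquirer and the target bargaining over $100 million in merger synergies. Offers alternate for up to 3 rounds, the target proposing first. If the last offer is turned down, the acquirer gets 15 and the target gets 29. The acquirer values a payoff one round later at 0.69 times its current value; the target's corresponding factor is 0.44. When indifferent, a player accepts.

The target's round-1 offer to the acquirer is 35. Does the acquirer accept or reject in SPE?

Round 3 (the target proposes): the acquirer gets 15 if talks fail, so the target offers 15 and keeps 85.
Round 2 (the acquirer proposes): the target can get 85 next round, worth 0.44 × 85 = 37.4 now. The acquirer offers 37.4 and keeps 100 − 37.4 = 62.6.
So by rejecting in round 1, the acquirer gets 62.6 next round, worth 0.69 × 62.6 = 43.194 now.
Offer 35 < 43.194, so the acquirer rejects.

Reject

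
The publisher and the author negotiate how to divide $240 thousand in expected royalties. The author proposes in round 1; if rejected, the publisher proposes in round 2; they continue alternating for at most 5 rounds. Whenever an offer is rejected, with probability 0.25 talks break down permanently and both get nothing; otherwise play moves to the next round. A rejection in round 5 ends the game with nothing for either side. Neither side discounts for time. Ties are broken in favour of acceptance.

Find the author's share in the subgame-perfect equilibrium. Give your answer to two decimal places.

169.69

Round 5 (the author proposes): rejection yields 0 for the publisher; the author offers 0 and keeps 240.
Round 4 (the publisher proposes): rejecting gives the author an expected 0.75 × 240 = 180. The publisher offers 180 and keeps 240 − 180 = 60.
Round 3 (the author proposes): rejecting gives the publisher an expected 0.75 × 60 = 45. The author offers 45 and keeps 240 − 45 = 195.
Round 2 (the publisher proposes): rejecting gives the author an expected 0.75 × 195 = 146.25. The publisher offers 146.25 and keeps 240 − 146.25 = 93.75.
Round 1 (the author proposes): rejecting gives the publisher an expected 0.75 × 93.75 = 70.3125; the author offers that and keeps 169.6875.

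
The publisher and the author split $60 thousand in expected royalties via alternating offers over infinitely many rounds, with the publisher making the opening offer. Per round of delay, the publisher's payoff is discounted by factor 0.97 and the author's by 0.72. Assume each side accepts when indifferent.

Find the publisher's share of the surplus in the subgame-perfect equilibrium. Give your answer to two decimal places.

55.70

In a stationary SPE each proposer offers the other exactly their discounted continuation value.
If the publisher keeps x when proposing and the author keeps y when proposing, then x = 60 − 0.72y and y = 60 − 0.97x.
Solving: x = 60(1 − 0.72) / (1 − 0.97·0.72) = 16.8 / 0.3016 ≈ 55.7029.
The author gets 60 − 55.7029 ≈ 4.2971.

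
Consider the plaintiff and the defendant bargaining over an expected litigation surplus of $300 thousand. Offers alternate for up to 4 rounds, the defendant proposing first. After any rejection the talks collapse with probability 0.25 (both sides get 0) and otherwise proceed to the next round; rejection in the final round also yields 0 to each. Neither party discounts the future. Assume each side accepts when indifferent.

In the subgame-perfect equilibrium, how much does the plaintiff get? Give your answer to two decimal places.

182.81

By backward induction:
Round 4 (the plaintiff proposes): the defendant will accept anything ≥ 0, so the plaintiff offers 0 and keeps 300.
Round 3 (the defendant proposes): rejecting gives the plaintiff an expected 0.75 × 300 = 225. The defendant offers 225 and keeps 300 − 225 = 75.
Round 2 (the plaintiff proposes): rejecting gives the defendant an expected 0.75 × 75 = 56.25, so the plaintiff offers 56.25, keeping 243.75.
Round 1 (the defendant proposes): rejecting gives the plaintiff an expected 0.75 × 243.75 = 182.8125; the defendant offers that and keeps 117.1875.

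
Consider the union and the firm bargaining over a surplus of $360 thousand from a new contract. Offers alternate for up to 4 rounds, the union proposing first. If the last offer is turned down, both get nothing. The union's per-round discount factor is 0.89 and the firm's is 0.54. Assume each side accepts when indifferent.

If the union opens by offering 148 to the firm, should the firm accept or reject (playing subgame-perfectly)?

Accept

Round 4 (the firm proposes): rejection yields 0 for the union; the firm offers 0 and keeps 360.
Round 3 (the union proposes): the firm can get 360 next round, worth 0.54 × 360 = 194.4 now. The union offers 194.4 and keeps 360 − 194.4 = 165.6.
Round 2 (the firm proposes): the union can get 165.6 next round, worth 0.89 × 165.6 = 147.384 now; the firm offers that and keeps 212.616.
So by rejecting in round 1, the firm gets 212.616 next round, worth 0.54 × 212.616 = 114.81264 now.
Offer 148 ≥ 114.81264, so the firm accepts.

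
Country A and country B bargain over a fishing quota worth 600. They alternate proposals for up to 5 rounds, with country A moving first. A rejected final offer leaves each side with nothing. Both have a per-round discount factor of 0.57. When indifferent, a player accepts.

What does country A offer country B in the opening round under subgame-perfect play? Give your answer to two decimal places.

194.84

Round 5 (country A proposes): rejection yields 0 for country B; country A offers 0 and keeps 600.
Round 4 (country B proposes): country A can get 600 next round, worth 0.57 × 600 = 342 now, so country B offers 342, keeping 258.
Round 3 (country A proposes): country B can get 258 next round, worth 0.57 × 258 = 147.06 now, so country A offers 147.06, keeping 452.94.
Round 2 (country B proposes): country A can get 452.94 next round, worth 0.57 × 452.94 = 258.1758 now; country B offers that and keeps 341.8242.
Round 1 (country A proposes): country B can get 341.8242 next round, worth 0.57 × 341.8242 = 194.839794 now. Country A offers 194.839794 and keeps 600 − 194.839794 = 405.160206.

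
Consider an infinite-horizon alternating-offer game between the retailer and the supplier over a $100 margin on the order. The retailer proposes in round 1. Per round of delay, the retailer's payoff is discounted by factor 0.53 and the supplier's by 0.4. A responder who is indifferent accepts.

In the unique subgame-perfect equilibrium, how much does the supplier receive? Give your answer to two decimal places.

23.86

Let x be the retailer's share when the retailer proposes and y be the supplier's share when the supplier proposes.
The supplier accepts iff offered ≥ 0.4·y, so x = 100 − 0.4y. Symmetrically y = 100 − 0.53x.
Substituting: x = 100 − 0.4(100 − 0.53x), giving x(1 − 0.53·0.4) = 100(1 − 0.4).
So x = 100 × 0.6 / 0.788 ≈ 76.1421, and the supplier receives 100 − x ≈ 23.8579.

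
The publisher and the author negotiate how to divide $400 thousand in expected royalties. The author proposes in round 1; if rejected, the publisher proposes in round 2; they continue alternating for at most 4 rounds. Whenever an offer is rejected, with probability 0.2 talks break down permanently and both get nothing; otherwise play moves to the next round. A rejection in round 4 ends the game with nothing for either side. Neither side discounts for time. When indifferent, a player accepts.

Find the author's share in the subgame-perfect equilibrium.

Round 4 (the publisher proposes): rejection yields 0 for the author; the publisher offers 0 and keeps 400.
Round 3 (the author proposes): rejecting gives the publisher an expected 0.8 × 400 = 320. The author offers 320 and keeps 400 − 320 = 80.
Round 2 (the publisher proposes): rejecting gives the author an expected 0.8 × 80 = 64, so the publisher offers 64, keeping 336.
Round 1 (the author proposes): rejecting gives the publisher an expected 0.8 × 336 = 268.8; the author offers that and keeps 131.2.

131.2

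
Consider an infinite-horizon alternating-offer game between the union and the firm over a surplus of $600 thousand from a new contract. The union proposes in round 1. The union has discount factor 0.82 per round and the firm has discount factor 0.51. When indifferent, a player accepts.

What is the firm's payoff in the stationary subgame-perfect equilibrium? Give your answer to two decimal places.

94.67

When the union proposes, the firm accepts any offer worth at least 0.51 times what the firm would get by proposing next round; and vice versa.
This gives x = 600 − 0.51y and y = 600 − 0.82x, where x and y are each side's share when it proposes.
Hence (1 − 0.51·0.82)x = 600(1 − 0.51), i.e. 0.5818·x = 294.
x ≈ 505.3283; the firm's share is 600 − x ≈ 94.6717.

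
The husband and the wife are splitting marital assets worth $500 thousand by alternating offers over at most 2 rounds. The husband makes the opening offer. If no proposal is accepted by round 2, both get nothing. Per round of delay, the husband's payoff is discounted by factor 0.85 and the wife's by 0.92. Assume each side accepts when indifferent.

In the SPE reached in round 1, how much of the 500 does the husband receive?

40

Round 2 (the wife proposes): rejection yields 0 for the husband; the wife offers 0 and keeps 500.
Round 1 (the husband proposes): the wife can get 500 next round, worth 0.92 × 500 = 460 now, so the husband offers 460, keeping 40.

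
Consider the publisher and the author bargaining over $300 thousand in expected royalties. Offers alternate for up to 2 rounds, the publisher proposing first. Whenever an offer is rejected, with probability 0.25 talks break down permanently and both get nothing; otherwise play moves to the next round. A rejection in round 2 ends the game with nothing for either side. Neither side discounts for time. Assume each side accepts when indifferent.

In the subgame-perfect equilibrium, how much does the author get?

225

By backward induction:
Round 2 (the author proposes): rejection yields 0 for the publisher; the author offers 0 and keeps 300.
Round 1 (the publisher proposes): rejecting gives the author an expected 0.75 × 300 = 225, so the publisher offers 225, keeping 75.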